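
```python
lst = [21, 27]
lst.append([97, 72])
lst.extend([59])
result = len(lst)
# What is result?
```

After line 1: lst = [21, 27]
After line 2 (append adds [97, 72] as single element): lst = [21, 27, [97, 72]]
After line 3 (extend unpacks [59], adds 59): lst = [21, 27, [97, 72], 59]
After line 4: result = len(lst) = 4

4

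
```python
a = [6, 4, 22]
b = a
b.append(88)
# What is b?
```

After line 1: a = [6, 4, 22]
After line 2 (b = a is an alias, same object): a = [6, 4, 22], b = [6, 4, 22]
After line 3 (b.append mutates the shared list): a = [6, 4, 22, 88], b = [6, 4, 22, 88]

[6, 4, 22, 88]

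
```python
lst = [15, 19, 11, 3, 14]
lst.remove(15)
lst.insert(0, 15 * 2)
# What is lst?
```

After line 1: lst = [15, 19, 11, 3, 14]
After line 2 (remove first 15): lst = [19, 11, 3, 14]
After line 3 (insert 30 at index 0): lst = [30, 19, 11, 3, 14]

[30, 19, 11, 3, 14]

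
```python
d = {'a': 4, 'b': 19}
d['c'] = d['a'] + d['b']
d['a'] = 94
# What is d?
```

After line 1: d = {'a': 4, 'b': 19}
After line 2 (d['c'] = 4 + 19): d = {'a': 4, 'b': 19, 'c': 23}
After line 3: d = {'a': 94, 'b': 19, 'c': 23}

{'a': 94, 'b': 19, 'c': 23}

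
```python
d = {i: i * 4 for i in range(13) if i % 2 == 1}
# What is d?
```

{1: 4, 3: 12, 5: 20, 7: 28, 9: 36, 11: 44}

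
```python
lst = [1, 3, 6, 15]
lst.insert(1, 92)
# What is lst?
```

[1, 92, 3, 6, 15]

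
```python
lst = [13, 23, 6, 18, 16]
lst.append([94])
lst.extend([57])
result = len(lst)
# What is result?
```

After line 1: lst = [13, 23, 6, 18, 16]
After line 2 (append adds [94] as single element): lst = [13, 23, 6, 18, 16, [94]]
After line 3 (extend unpacks [57], adds 57): lst = [13, 23, 6, 18, 16, [94], 57]
After line 4: result = len(lst) = 7

7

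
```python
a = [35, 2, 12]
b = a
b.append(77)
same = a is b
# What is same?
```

After line 1: a = [35, 2, 12]
After line 2 (b = a is an alias, same object): a = [35, 2, 12], b = [35, 2, 12]
After line 3 (b.append mutates the shared list): a = [35, 2, 12, 77], b = [35, 2, 12, 77]
After line 4 (same = a is b; same object -> True): same = True

True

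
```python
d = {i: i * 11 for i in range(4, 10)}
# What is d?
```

{4: 44, 5: 55, 6: 66, 7: 77, 8: 88, 9: 99}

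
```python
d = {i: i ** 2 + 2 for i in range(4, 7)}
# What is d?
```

{4: 18, 5: 27, 6: 38}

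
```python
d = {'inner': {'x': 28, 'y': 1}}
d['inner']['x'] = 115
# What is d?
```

After line 1: d = {'inner': {'x': 28, 'y': 1}}
After line 2 (inner x overwritten): d = {'inner': {'x': 115, 'y': 1}}

{'inner': {'x': 115, 'y': 1}}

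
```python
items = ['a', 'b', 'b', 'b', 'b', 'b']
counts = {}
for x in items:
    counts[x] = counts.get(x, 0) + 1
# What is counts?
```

Initial: counts = {}, items = ['a', 'b', 'b', 'b', 'b', 'b']
See 'a': counts = {'a': 1}
See 'b': counts = {'a': 1, 'b': 1}
See 'b': counts = {'a': 1, 'b': 2}
See 'b': counts = {'a': 1, 'b': 3}
See 'b': counts = {'a': 1, 'b': 4}
See 'b': counts = {'a': 1, 'b': 5}

{'a': 1, 'b': 5}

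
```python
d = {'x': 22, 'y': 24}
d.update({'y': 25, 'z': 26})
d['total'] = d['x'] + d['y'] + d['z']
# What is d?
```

After line 1: d = {'x': 22, 'y': 24}
After line 2 (y overwritten, z added): d = {'x': 22, 'y': 25, 'z': 26}
After line 3 (total = 22 + 25 + 26 = 73): d = {'x': 22, 'y': 25, 'z': 26, 'total': 73}

{'x': 22, 'y': 25, 'z': 26, 'total': 73}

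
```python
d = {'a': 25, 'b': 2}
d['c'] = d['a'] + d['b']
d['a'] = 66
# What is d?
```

After line 1: d = {'a': 25, 'b': 2}
After line 2 (d['c'] = 25 + 2): d = {'a': 25, 'b': 2, 'c': 27}
After line 3: d = {'a': 66, 'b': 2, 'c': 27}

{'a': 66, 'b': 2, 'c': 27}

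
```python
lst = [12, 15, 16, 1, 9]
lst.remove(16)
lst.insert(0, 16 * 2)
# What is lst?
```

After line 1: lst = [12, 15, 16, 1, 9]
After line 2 (remove first 16): lst = [12, 15, 1, 9]
After line 3 (insert 32 at index 0): lst = [32, 12, 15, 1, 9]

[32, 12, 15, 1, 9]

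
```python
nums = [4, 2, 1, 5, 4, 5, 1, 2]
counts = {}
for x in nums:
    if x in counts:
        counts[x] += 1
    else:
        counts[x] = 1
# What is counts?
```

Initial: counts = {}, nums = [4, 2, 1, 5, 4, 5, 1, 2]
See 4: counts = {4: 1}
See 2: counts = {4: 1, 2: 1}
See 1: counts = {4: 1, 2: 1, 1: 1}
See 5: counts = {4: 1, 2: 1, 1: 1, 5: 1}
See 4: counts = {4: 2, 2: 1, 1: 1, 5: 1}
See 5: counts = {4: 2, 2: 1, 1: 1, 5: 2}
See 1: counts = {4: 2, 2: 1, 1: 2, 5: 2}
See 2: counts = {4: 2, 2: 2, 1: 2, 5: 2}

{4: 2, 2: 2, 1: 2, 5: 2}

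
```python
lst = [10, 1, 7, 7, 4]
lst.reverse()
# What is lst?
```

[4, 7, 7, 1, 10]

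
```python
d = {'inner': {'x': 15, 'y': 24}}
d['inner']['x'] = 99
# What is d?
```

After line 1: d = {'inner': {'x': 15, 'y': 24}}
After line 2 (inner x overwritten): d = {'inner': {'x': 99, 'y': 24}}

{'inner': {'x': 99, 'y': 24}}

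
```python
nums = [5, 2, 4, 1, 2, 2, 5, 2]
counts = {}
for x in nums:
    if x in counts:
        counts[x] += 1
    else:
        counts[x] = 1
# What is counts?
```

Initial: counts = {}, nums = [5, 2, 4, 1, 2, 2, 5, 2]
See 5: counts = {5: 1}
See 2: counts = {5: 1, 2: 1}
See 4: counts = {5: 1, 2: 1, 4: 1}
See 1: counts = {5: 1, 2: 1, 4: 1, 1: 1}
See 2: counts = {5: 1, 2: 2, 4: 1, 1: 1}
See 2: counts = {5: 1, 2: 3, 4: 1, 1: 1}
See 5: counts = {5: 2, 2: 3, 4: 1, 1: 1}
See 2: counts = {5: 2, 2: 4, 4: 1, 1: 1}

{5: 2, 2: 4, 4: 1, 1: 1}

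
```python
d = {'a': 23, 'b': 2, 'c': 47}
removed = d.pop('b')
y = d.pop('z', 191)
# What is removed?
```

After line 1: d = {'a': 23, 'b': 2, 'c': 47}
After line 2 (pop 'b' returns 2): d = {'a': 23, 'c': 47}, removed = 2
After line 3 (pop 'z' missing, returns default 191): d = {'a': 23, 'c': 47}, y = 191

2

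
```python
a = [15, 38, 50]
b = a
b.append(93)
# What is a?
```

After line 1: a = [15, 38, 50]
After line 2 (b = a is an alias, same object): a = [15, 38, 50], b = [15, 38, 50]
After line 3 (b.append mutates the shared list): a = [15, 38, 50, 93], b = [15, 38, 50, 93]

[15, 38, 50, 93]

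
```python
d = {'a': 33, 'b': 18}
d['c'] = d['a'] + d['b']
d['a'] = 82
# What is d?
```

After line 1: d = {'a': 33, 'b': 18}
After line 2 (d['c'] = 33 + 18): d = {'a': 33, 'b': 18, 'c': 51}
After line 3: d = {'a': 82, 'b': 18, 'c': 51}

{'a': 82, 'b': 18, 'c': 51}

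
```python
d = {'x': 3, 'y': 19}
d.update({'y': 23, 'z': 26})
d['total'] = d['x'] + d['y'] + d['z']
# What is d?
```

After line 1: d = {'x': 3, 'y': 19}
After line 2 (y overwritten, z added): d = {'x': 3, 'y': 23, 'z': 26}
After line 3 (total = 3 + 23 + 26 = 52): d = {'x': 3, 'y': 23, 'z': 26, 'total': 52}

{'x': 3, 'y': 23, 'z': 26, 'total': 52}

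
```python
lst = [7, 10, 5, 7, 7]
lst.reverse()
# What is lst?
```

[7, 7, 5, 10, 7]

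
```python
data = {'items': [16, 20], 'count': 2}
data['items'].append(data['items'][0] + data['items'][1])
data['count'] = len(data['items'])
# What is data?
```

After line 1: data = {'items': [16, 20], 'count': 2}
After line 2 (append 16 + 20 = 36): data = {'items': [16, 20, 36], 'count': 2}
After line 3 (count = len(items) = 3): data = {'items': [16, 20, 36], 'count': 3}

{'items': [16, 20, 36], 'count': 3}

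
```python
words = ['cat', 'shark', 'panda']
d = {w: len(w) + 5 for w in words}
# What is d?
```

{'cat': 8, 'shark': 10, 'panda': 10}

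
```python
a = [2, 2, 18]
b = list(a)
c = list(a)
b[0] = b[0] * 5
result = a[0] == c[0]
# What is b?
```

After line 1: a = [2, 2, 18]
After line 2 (b = list(a), copy): a = [2, 2, 18], b = [2, 2, 18]
After line 3 (c = list(a) is a copy, new object): c = [2, 2, 18]
After line 4 (b[0] = 2 * 5 = 10; only b mutates (copy)): a = [2, 2, 18], b = [10, 2, 18], c = [2, 2, 18]
After line 5 (a[0] = 2, c[0] = 2; result = True)

[10, 2, 18]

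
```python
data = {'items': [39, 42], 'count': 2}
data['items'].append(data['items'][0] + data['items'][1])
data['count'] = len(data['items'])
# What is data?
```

After line 1: data = {'items': [39, 42], 'count': 2}
After line 2 (append 39 + 42 = 81): data = {'items': [39, 42, 81], 'count': 2}
After line 3 (count = len(items) = 3): data = {'items': [39, 42, 81], 'count': 3}

{'items': [39, 42, 81], 'count': 3}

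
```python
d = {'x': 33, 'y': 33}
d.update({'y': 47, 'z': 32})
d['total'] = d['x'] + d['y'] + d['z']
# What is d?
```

After line 1: d = {'x': 33, 'y': 33}
After line 2 (y overwritten, z added): d = {'x': 33, 'y': 47, 'z': 32}
After line 3 (total = 33 + 47 + 32 = 112): d = {'x': 33, 'y': 47, 'z': 32, 'total': 112}

{'x': 33, 'y': 47, 'z': 32, 'total': 112}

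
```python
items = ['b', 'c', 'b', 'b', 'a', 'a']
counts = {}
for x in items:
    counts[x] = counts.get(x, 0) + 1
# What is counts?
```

Initial: counts = {}, items = ['b', 'c', 'b', 'b', 'a', 'a']
See 'b': counts = {'b': 1}
See 'c': counts = {'b': 1, 'c': 1}
See 'b': counts = {'b': 2, 'c': 1}
See 'b': counts = {'b': 3, 'c': 1}
See 'a': counts = {'b': 3, 'c': 1, 'a': 1}
See 'a': counts = {'b': 3, 'c': 1, 'a': 2}

{'b': 3, 'c': 1, 'a': 2}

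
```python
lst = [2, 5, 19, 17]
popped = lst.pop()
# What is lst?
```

[2, 5, 19]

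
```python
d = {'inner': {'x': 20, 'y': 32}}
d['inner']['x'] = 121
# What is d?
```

After line 1: d = {'inner': {'x': 20, 'y': 32}}
After line 2 (inner x overwritten): d = {'inner': {'x': 121, 'y': 32}}

{'inner': {'x': 121, 'y': 32}}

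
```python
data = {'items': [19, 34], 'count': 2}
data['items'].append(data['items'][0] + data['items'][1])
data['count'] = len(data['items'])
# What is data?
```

After line 1: data = {'items': [19, 34], 'count': 2}
After line 2 (append 19 + 34 = 53): data = {'items': [19, 34, 53], 'count': 2}
After line 3 (count = len(items) = 3): data = {'items': [19, 34, 53], 'count': 3}

{'items': [19, 34, 53], 'count': 3}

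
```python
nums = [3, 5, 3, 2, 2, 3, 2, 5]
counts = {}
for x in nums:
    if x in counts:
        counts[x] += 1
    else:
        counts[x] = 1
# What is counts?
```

Initial: counts = {}, nums = [3, 5, 3, 2, 2, 3, 2, 5]
See 3: counts = {3: 1}
See 5: counts = {3: 1, 5: 1}
See 3: counts = {3: 2, 5: 1}
See 2: counts = {3: 2, 5: 1, 2: 1}
See 2: counts = {3: 2, 5: 1, 2: 2}
See 3: counts = {3: 3, 5: 1, 2: 2}
See 2: counts = {3: 3, 5: 1, 2: 3}
See 5: counts = {3: 3, 5: 2, 2: 3}

{3: 3, 5: 2, 2: 3}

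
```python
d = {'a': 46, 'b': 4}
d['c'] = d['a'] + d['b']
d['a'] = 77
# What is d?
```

After line 1: d = {'a': 46, 'b': 4}
After line 2 (d['c'] = 46 + 4): d = {'a': 46, 'b': 4, 'c': 50}
After line 3: d = {'a': 77, 'b': 4, 'c': 50}

{'a': 77, 'b': 4, 'c': 50}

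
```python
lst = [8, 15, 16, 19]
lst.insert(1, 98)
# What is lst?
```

[8, 98, 15, 16, 19]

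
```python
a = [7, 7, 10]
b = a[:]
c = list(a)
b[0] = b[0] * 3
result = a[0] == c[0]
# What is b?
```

After line 1: a = [7, 7, 10]
After line 2 (b = a[:], copy): a = [7, 7, 10], b = [7, 7, 10]
After line 3 (c = list(a) is a copy, new object): c = [7, 7, 10]
After line 4 (b[0] = 7 * 3 = 21; only b mutates (copy)): a = [7, 7, 10], b = [21, 7, 10], c = [7, 7, 10]
After line 5 (a[0] = 7, c[0] = 7; result = True)

[21, 7, 10]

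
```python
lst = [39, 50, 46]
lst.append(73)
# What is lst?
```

[39, 50, 46, 73]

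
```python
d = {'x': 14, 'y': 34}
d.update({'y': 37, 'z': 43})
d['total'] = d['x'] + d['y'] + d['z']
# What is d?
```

After line 1: d = {'x': 14, 'y': 34}
After line 2 (y overwritten, z added): d = {'x': 14, 'y': 37, 'z': 43}
After line 3 (total = 14 + 37 + 43 = 94): d = {'x': 14, 'y': 37, 'z': 43, 'total': 94}

{'x': 14, 'y': 37, 'z': 43, 'total': 94}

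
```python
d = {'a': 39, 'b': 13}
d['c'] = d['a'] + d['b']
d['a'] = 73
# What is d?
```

After line 1: d = {'a': 39, 'b': 13}
After line 2 (d['c'] = 39 + 13): d = {'a': 39, 'b': 13, 'c': 52}
After line 3: d = {'a': 73, 'b': 13, 'c': 52}

{'a': 73, 'b': 13, 'c': 52}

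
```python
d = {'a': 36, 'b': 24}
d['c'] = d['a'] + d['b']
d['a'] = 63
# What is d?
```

After line 1: d = {'a': 36, 'b': 24}
After line 2 (d['c'] = 36 + 24): d = {'a': 36, 'b': 24, 'c': 60}
After line 3: d = {'a': 63, 'b': 24, 'c': 60}

{'a': 63, 'b': 24, 'c': 60}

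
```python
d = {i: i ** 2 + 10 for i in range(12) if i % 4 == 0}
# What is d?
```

{0: 10, 4: 26, 8: 74}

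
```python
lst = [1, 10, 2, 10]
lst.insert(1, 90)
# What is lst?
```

[1, 90, 10, 2, 10]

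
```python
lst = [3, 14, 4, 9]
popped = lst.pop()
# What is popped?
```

9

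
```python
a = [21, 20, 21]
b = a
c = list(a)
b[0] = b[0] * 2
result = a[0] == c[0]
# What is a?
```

After line 1: a = [21, 20, 21]
After line 2 (b = a, alias): a = [21, 20, 21], b = [21, 20, 21]
After line 3 (c = list(a) is a copy, new object): c = [21, 20, 21]
After line 4 (b[0] = 21 * 2 = 42; mutates shared a/b): a = b = [42, 20, 21], c = [21, 20, 21]
After line 5 (a[0] = 42, c[0] = 21; result = False)

[42, 20, 21]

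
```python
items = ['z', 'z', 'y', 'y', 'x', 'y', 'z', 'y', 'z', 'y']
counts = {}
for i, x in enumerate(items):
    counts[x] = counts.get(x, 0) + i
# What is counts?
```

Initial: counts = {}, items = ['z', 'z', 'y', 'y', 'x', 'y', 'z', 'y', 'z', 'y']
i=0, x='z': counts = {'z': 0}
i=1, x='z': counts = {'z': 1}
i=2, x='y': counts = {'z': 1, 'y': 2}
i=3, x='y': counts = {'z': 1, 'y': 5}
i=4, x='x': counts = {'z': 1, 'y': 5, 'x': 4}
i=5, x='y': counts = {'z': 1, 'y': 10, 'x': 4}
i=6, x='z': counts = {'z': 7, 'y': 10, 'x': 4}
i=7, x='y': counts = {'z': 7, 'y': 17, 'x': 4}
i=8, x='z': counts = {'z': 15, 'y': 17, 'x': 4}
i=9, x='y': counts = {'z': 15, 'y': 26, 'x': 4}

{'z': 15, 'y': 26, 'x': 4}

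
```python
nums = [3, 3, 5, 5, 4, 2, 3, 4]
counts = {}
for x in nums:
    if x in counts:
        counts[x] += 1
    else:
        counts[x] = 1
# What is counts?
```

Initial: counts = {}, nums = [3, 3, 5, 5, 4, 2, 3, 4]
See 3: counts = {3: 1}
See 3: counts = {3: 2}
See 5: counts = {3: 2, 5: 1}
See 5: counts = {3: 2, 5: 2}
See 4: counts = {3: 2, 5: 2, 4: 1}
See 2: counts = {3: 2, 5: 2, 4: 1, 2: 1}
See 3: counts = {3: 3, 5: 2, 4: 1, 2: 1}
See 4: counts = {3: 3, 5: 2, 4: 2, 2: 1}

{3: 3, 5: 2, 4: 2, 2: 1}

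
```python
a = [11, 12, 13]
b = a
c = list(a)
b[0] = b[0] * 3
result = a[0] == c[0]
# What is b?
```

After line 1: a = [11, 12, 13]
After line 2 (b = a, alias): a = [11, 12, 13], b = [11, 12, 13]
After line 3 (c = list(a) is a copy, new object): c = [11, 12, 13]
After line 4 (b[0] = 11 * 3 = 33; mutates shared a/b): a = b = [33, 12, 13], c = [11, 12, 13]
After line 5 (a[0] = 33, c[0] = 11; result = False)

[33, 12, 13]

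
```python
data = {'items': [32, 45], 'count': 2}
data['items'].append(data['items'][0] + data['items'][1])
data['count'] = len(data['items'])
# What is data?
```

After line 1: data = {'items': [32, 45], 'count': 2}
After line 2 (append 32 + 45 = 77): data = {'items': [32, 45, 77], 'count': 2}
After line 3 (count = len(items) = 3): data = {'items': [32, 45, 77], 'count': 3}

{'items': [32, 45, 77], 'count': 3}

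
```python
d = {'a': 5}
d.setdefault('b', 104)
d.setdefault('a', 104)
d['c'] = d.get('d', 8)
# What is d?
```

After line 1: d = {'a': 5}
After line 2 (setdefault adds 'b'=104): d = {'a': 5, 'b': 104}
After line 3 (setdefault 'a' no-op, already exists): d = {'a': 5, 'b': 104}
After line 4 (get('d', 8) returns default since 'd' not in d): d = {'a': 5, 'b': 104, 'c': 8}

{'a': 5, 'b': 104, 'c': 8}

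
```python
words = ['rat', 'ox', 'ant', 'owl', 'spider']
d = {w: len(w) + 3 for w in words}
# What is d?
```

{'rat': 6, 'ox': 5, 'ant': 6, 'owl': 6, 'spider': 9}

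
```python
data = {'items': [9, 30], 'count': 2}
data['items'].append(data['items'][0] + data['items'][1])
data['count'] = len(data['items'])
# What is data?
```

After line 1: data = {'items': [9, 30], 'count': 2}
After line 2 (append 9 + 30 = 39): data = {'items': [9, 30, 39], 'count': 2}
After line 3 (count = len(items) = 3): data = {'items': [9, 30, 39], 'count': 3}

{'items': [9, 30, 39], 'count': 3}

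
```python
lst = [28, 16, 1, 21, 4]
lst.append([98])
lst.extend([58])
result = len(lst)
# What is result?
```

After line 1: lst = [28, 16, 1, 21, 4]
After line 2 (append adds [98] as single element): lst = [28, 16, 1, 21, 4, [98]]
After line 3 (extend unpacks [58], adds 58): lst = [28, 16, 1, 21, 4, [98], 58]
After line 4: result = len(lst) = 7

7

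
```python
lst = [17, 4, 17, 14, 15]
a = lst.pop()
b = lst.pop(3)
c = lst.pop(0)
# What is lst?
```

After line 1: lst = [17, 4, 17, 14, 15]
After line 2 (pop() -> a = 15): lst = [17, 4, 17, 14]
After line 3 (pop(3) -> b = 14): lst = [17, 4, 17]
After line 4 (pop(0) -> c = 17): lst = [4, 17]

[4, 17]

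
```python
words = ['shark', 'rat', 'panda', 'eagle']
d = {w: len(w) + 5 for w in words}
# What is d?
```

{'shark': 10, 'rat': 8, 'panda': 10, 'eagle': 10}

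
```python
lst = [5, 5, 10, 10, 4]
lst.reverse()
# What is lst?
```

[4, 10, 10, 5, 5]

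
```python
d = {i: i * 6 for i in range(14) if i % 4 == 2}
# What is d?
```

{2: 12, 6: 36, 10: 60}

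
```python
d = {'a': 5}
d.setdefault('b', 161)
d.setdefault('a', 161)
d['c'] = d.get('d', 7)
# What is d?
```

After line 1: d = {'a': 5}
After line 2 (setdefault adds 'b'=161): d = {'a': 5, 'b': 161}
After line 3 (setdefault 'a' no-op, already exists): d = {'a': 5, 'b': 161}
After line 4 (get('d', 7) returns default since 'd' not in d): d = {'a': 5, 'b': 161, 'c': 7}

{'a': 5, 'b': 161, 'c': 7}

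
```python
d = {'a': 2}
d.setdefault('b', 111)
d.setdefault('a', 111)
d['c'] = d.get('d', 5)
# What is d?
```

After line 1: d = {'a': 2}
After line 2 (setdefault adds 'b'=111): d = {'a': 2, 'b': 111}
After line 3 (setdefault 'a' no-op, already exists): d = {'a': 2, 'b': 111}
After line 4 (get('d', 5) returns default since 'd' not in d): d = {'a': 2, 'b': 111, 'c': 5}

{'a': 2, 'b': 111, 'c': 5}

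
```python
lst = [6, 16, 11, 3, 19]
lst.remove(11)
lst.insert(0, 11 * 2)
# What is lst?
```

After line 1: lst = [6, 16, 11, 3, 19]
After line 2 (remove first 11): lst = [6, 16, 3, 19]
After line 3 (insert 22 at index 0): lst = [22, 6, 16, 3, 19]

[22, 6, 16, 3, 19]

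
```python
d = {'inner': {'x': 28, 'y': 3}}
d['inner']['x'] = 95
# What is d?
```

After line 1: d = {'inner': {'x': 28, 'y': 3}}
After line 2 (inner x overwritten): d = {'inner': {'x': 95, 'y': 3}}

{'inner': {'x': 95, 'y': 3}}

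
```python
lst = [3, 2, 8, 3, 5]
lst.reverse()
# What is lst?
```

[5, 3, 8, 2, 3]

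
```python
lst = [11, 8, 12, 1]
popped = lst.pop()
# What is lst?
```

[11, 8, 12]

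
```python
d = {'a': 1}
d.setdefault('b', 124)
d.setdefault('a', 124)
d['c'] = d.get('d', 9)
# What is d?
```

After line 1: d = {'a': 1}
After line 2 (setdefault adds 'b'=124): d = {'a': 1, 'b': 124}
After line 3 (setdefault 'a' no-op, already exists): d = {'a': 1, 'b': 124}
After line 4 (get('d', 9) returns default since 'd' not in d): d = {'a': 1, 'b': 124, 'c': 9}

{'a': 1, 'b': 124, 'c': 9}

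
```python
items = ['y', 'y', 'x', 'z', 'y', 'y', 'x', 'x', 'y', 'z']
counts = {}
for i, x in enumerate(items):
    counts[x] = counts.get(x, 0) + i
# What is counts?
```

Initial: counts = {}, items = ['y', 'y', 'x', 'z', 'y', 'y', 'x', 'x', 'y', 'z']
i=0, x='y': counts = {'y': 0}
i=1, x='y': counts = {'y': 1}
i=2, x='x': counts = {'y': 1, 'x': 2}
i=3, x='z': counts = {'y': 1, 'x': 2, 'z': 3}
i=4, x='y': counts = {'y': 5, 'x': 2, 'z': 3}
i=5, x='y': counts = {'y': 10, 'x': 2, 'z': 3}
i=6, x='x': counts = {'y': 10, 'x': 8, 'z': 3}
i=7, x='x': counts = {'y': 10, 'x': 15, 'z': 3}
i=8, x='y': counts = {'y': 18, 'x': 15, 'z': 3}
i=9, x='z': counts = {'y': 18, 'x': 15, 'z': 12}

{'y': 18, 'x': 15, 'z': 12}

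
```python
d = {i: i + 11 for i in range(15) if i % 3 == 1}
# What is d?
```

{1: 12, 4: 15, 7: 18, 10: 21, 13: 24}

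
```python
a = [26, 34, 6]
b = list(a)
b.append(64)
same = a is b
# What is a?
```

After line 1: a = [26, 34, 6]
After line 2 (b = list(a) is a shallow copy, new object): a = [26, 34, 6], b = [26, 34, 6]
After line 3 (append only mutates b): a = [26, 34, 6], b = [26, 34, 6, 64]
After line 4 (same = a is b; different objects -> False): same = False

[26, 34, 6]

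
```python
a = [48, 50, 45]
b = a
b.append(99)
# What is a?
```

After line 1: a = [48, 50, 45]
After line 2 (b = a is an alias, same object): a = [48, 50, 45], b = [48, 50, 45]
After line 3 (b.append mutates the shared list): a = [48, 50, 45, 99], b = [48, 50, 45, 99]

[48, 50, 45, 99]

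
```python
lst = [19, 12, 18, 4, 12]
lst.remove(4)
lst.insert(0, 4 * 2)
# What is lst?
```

After line 1: lst = [19, 12, 18, 4, 12]
After line 2 (remove first 4): lst = [19, 12, 18, 12]
After line 3 (insert 8 at index 0): lst = [8, 19, 12, 18, 12]

[8, 19, 12, 18, 12]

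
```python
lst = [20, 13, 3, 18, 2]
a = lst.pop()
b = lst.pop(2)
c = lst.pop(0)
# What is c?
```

After line 1: lst = [20, 13, 3, 18, 2]
After line 2 (pop() -> a = 2): lst = [20, 13, 3, 18]
After line 3 (pop(2) -> b = 3): lst = [20, 13, 18]
After line 4 (pop(0) -> c = 20): lst = [13, 18]

20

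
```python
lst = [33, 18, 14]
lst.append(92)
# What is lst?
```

[33, 18, 14, 92]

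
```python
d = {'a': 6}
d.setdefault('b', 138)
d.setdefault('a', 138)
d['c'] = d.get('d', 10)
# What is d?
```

After line 1: d = {'a': 6}
After line 2 (setdefault adds 'b'=138): d = {'a': 6, 'b': 138}
After line 3 (setdefault 'a' no-op, already exists): d = {'a': 6, 'b': 138}
After line 4 (get('d', 10) returns default since 'd' not in d): d = {'a': 6, 'b': 138, 'c': 10}

{'a': 6, 'b': 138, 'c': 10}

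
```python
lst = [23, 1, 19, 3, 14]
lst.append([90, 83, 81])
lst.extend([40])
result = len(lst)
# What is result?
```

After line 1: lst = [23, 1, 19, 3, 14]
After line 2 (append adds [90, 83, 81] as single element): lst = [23, 1, 19, 3, 14, [90, 83, 81]]
After line 3 (extend unpacks [40], adds 40): lst = [23, 1, 19, 3, 14, [90, 83, 81], 40]
After line 4: result = len(lst) = 7

7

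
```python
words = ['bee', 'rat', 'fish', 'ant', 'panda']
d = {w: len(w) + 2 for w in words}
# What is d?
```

{'bee': 5, 'rat': 5, 'fish': 6, 'ant': 5, 'panda': 7}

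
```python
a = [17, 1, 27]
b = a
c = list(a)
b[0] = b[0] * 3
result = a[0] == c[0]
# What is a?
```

After line 1: a = [17, 1, 27]
After line 2 (b = a, alias): a = [17, 1, 27], b = [17, 1, 27]
After line 3 (c = list(a) is a copy, new object): c = [17, 1, 27]
After line 4 (b[0] = 17 * 3 = 51; mutates shared a/b): a = b = [51, 1, 27], c = [17, 1, 27]
After line 5 (a[0] = 51, c[0] = 17; result = False)

[51, 1, 27]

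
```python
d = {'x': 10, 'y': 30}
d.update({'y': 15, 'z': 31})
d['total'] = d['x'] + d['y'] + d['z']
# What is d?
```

After line 1: d = {'x': 10, 'y': 30}
After line 2 (y overwritten, z added): d = {'x': 10, 'y': 15, 'z': 31}
After line 3 (total = 10 + 15 + 31 = 56): d = {'x': 10, 'y': 15, 'z': 31, 'total': 56}

{'x': 10, 'y': 15, 'z': 31, 'total': 56}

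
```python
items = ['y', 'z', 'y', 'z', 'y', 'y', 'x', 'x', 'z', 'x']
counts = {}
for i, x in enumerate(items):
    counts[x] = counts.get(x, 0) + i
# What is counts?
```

Initial: counts = {}, items = ['y', 'z', 'y', 'z', 'y', 'y', 'x', 'x', 'z', 'x']
i=0, x='y': counts = {'y': 0}
i=1, x='z': counts = {'y': 0, 'z': 1}
i=2, x='y': counts = {'y': 2, 'z': 1}
i=3, x='z': counts = {'y': 2, 'z': 4}
i=4, x='y': counts = {'y': 6, 'z': 4}
i=5, x='y': counts = {'y': 11, 'z': 4}
i=6, x='x': counts = {'y': 11, 'z': 4, 'x': 6}
i=7, x='x': counts = {'y': 11, 'z': 4, 'x': 13}
i=8, x='z': counts = {'y': 11, 'z': 12, 'x': 13}
i=9, x='x': counts = {'y': 11, 'z': 12, 'x': 22}

{'y': 11, 'z': 12, 'x': 22}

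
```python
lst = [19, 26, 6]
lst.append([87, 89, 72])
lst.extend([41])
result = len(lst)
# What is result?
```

After line 1: lst = [19, 26, 6]
After line 2 (append adds [87, 89, 72] as single element): lst = [19, 26, 6, [87, 89, 72]]
After line 3 (extend unpacks [41], adds 41): lst = [19, 26, 6, [87, 89, 72], 41]
After line 4: result = len(lst) = 5

5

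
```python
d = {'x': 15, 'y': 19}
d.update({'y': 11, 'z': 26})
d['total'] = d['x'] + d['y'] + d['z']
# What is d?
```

After line 1: d = {'x': 15, 'y': 19}
After line 2 (y overwritten, z added): d = {'x': 15, 'y': 11, 'z': 26}
After line 3 (total = 15 + 11 + 26 = 52): d = {'x': 15, 'y': 11, 'z': 26, 'total': 52}

{'x': 15, 'y': 11, 'z': 26, 'total': 52}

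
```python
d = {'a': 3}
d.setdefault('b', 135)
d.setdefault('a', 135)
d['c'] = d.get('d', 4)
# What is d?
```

After line 1: d = {'a': 3}
After line 2 (setdefault adds 'b'=135): d = {'a': 3, 'b': 135}
After line 3 (setdefault 'a' no-op, already exists): d = {'a': 3, 'b': 135}
After line 4 (get('d', 4) returns default since 'd' not in d): d = {'a': 3, 'b': 135, 'c': 4}

{'a': 3, 'b': 135, 'c': 4}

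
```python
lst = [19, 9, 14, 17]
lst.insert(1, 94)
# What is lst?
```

[19, 94, 9, 14, 17]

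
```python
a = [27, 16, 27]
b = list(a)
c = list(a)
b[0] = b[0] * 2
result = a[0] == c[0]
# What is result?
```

After line 1: a = [27, 16, 27]
After line 2 (b = list(a), copy): a = [27, 16, 27], b = [27, 16, 27]
After line 3 (c = list(a) is a copy, new object): c = [27, 16, 27]
After line 4 (b[0] = 27 * 2 = 54; only b mutates (copy)): a = [27, 16, 27], b = [54, 16, 27], c = [27, 16, 27]
After line 5 (a[0] = 27, c[0] = 27; result = True)

True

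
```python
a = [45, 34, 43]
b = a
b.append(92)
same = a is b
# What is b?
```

After line 1: a = [45, 34, 43]
After line 2 (b = a is an alias, same object): a = [45, 34, 43], b = [45, 34, 43]
After line 3 (b.append mutates the shared list): a = [45, 34, 43, 92], b = [45, 34, 43, 92]
After line 4 (same = a is b; same object -> True): same = True

[45, 34, 43, 92]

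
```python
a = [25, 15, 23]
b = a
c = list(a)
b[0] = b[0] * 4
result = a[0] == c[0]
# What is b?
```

After line 1: a = [25, 15, 23]
After line 2 (b = a, alias): a = [25, 15, 23], b = [25, 15, 23]
After line 3 (c = list(a) is a copy, new object): c = [25, 15, 23]
After line 4 (b[0] = 25 * 4 = 100; mutates shared a/b): a = b = [100, 15, 23], c = [25, 15, 23]
After line 5 (a[0] = 100, c[0] = 25; result = False)

[100, 15, 23]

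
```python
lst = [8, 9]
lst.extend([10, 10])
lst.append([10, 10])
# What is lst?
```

After line 1: lst = [8, 9]
After line 2 (extend unpacks [10, 10]): lst = [8, 9, 10, 10]
After line 3 (append adds [10, 10] as single element): lst = [8, 9, 10, 10, [10, 10]]

[8, 9, 10, 10, [10, 10]]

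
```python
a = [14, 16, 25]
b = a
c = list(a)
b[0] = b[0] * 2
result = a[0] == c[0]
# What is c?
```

After line 1: a = [14, 16, 25]
After line 2 (b = a, alias): a = [14, 16, 25], b = [14, 16, 25]
After line 3 (c = list(a) is a copy, new object): c = [14, 16, 25]
After line 4 (b[0] = 14 * 2 = 28; mutates shared a/b): a = b = [28, 16, 25], c = [14, 16, 25]
After line 5 (a[0] = 28, c[0] = 14; result = False)

[14, 16, 25]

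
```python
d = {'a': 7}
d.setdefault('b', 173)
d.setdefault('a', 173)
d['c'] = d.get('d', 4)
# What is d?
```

After line 1: d = {'a': 7}
After line 2 (setdefault adds 'b'=173): d = {'a': 7, 'b': 173}
After line 3 (setdefault 'a' no-op, already exists): d = {'a': 7, 'b': 173}
After line 4 (get('d', 4) returns default since 'd' not in d): d = {'a': 7, 'b': 173, 'c': 4}

{'a': 7, 'b': 173, 'c': 4}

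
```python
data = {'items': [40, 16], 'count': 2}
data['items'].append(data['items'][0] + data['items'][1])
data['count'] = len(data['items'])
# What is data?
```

After line 1: data = {'items': [40, 16], 'count': 2}
After line 2 (append 40 + 16 = 56): data = {'items': [40, 16, 56], 'count': 2}
After line 3 (count = len(items) = 3): data = {'items': [40, 16, 56], 'count': 3}

{'items': [40, 16, 56], 'count': 3}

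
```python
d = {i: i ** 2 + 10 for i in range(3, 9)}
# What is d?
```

{3: 19, 4: 26, 5: 35, 6: 46, 7: 59, 8: 74}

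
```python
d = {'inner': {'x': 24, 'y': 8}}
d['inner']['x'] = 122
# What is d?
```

After line 1: d = {'inner': {'x': 24, 'y': 8}}
After line 2 (inner x overwritten): d = {'inner': {'x': 122, 'y': 8}}

{'inner': {'x': 122, 'y': 8}}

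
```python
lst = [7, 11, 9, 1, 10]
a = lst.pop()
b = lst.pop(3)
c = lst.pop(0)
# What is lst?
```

After line 1: lst = [7, 11, 9, 1, 10]
After line 2 (pop() -> a = 10): lst = [7, 11, 9, 1]
After line 3 (pop(3) -> b = 1): lst = [7, 11, 9]
After line 4 (pop(0) -> c = 7): lst = [11, 9]

[11, 9]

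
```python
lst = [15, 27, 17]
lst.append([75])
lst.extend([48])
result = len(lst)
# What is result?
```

After line 1: lst = [15, 27, 17]
After line 2 (append adds [75] as single element): lst = [15, 27, 17, [75]]
After line 3 (extend unpacks [48], adds 48): lst = [15, 27, 17, [75], 48]
After line 4: result = len(lst) = 5

5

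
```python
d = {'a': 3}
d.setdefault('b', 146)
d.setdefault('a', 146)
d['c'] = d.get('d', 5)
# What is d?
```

After line 1: d = {'a': 3}
After line 2 (setdefault adds 'b'=146): d = {'a': 3, 'b': 146}
After line 3 (setdefault 'a' no-op, already exists): d = {'a': 3, 'b': 146}
After line 4 (get('d', 5) returns default since 'd' not in d): d = {'a': 3, 'b': 146, 'c': 5}

{'a': 3, 'b': 146, 'c': 5}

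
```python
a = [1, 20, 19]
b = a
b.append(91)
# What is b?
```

After line 1: a = [1, 20, 19]
After line 2 (b = a is an alias, same object): a = [1, 20, 19], b = [1, 20, 19]
After line 3 (b.append mutates the shared list): a = [1, 20, 19, 91], b = [1, 20, 19, 91]

[1, 20, 19, 91]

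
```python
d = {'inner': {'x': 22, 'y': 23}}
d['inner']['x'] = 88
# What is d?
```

After line 1: d = {'inner': {'x': 22, 'y': 23}}
After line 2 (inner x overwritten): d = {'inner': {'x': 88, 'y': 23}}

{'inner': {'x': 88, 'y': 23}}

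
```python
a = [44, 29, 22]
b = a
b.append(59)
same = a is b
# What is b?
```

After line 1: a = [44, 29, 22]
After line 2 (b = a is an alias, same object): a = [44, 29, 22], b = [44, 29, 22]
After line 3 (b.append mutates the shared list): a = [44, 29, 22, 59], b = [44, 29, 22, 59]
After line 4 (same = a is b; same object -> True): same = True

[44, 29, 22, 59]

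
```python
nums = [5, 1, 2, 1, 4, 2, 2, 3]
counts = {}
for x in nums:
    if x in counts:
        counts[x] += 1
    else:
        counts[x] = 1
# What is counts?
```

Initial: counts = {}, nums = [5, 1, 2, 1, 4, 2, 2, 3]
See 5: counts = {5: 1}
See 1: counts = {5: 1, 1: 1}
See 2: counts = {5: 1, 1: 1, 2: 1}
See 1: counts = {5: 1, 1: 2, 2: 1}
See 4: counts = {5: 1, 1: 2, 2: 1, 4: 1}
See 2: counts = {5: 1, 1: 2, 2: 2, 4: 1}
See 2: counts = {5: 1, 1: 2, 2: 3, 4: 1}
See 3: counts = {5: 1, 1: 2, 2: 3, 4: 1, 3: 1}

{5: 1, 1: 2, 2: 3, 4: 1, 3: 1}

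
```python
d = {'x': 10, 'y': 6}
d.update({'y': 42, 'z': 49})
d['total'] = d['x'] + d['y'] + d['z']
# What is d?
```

After line 1: d = {'x': 10, 'y': 6}
After line 2 (y overwritten, z added): d = {'x': 10, 'y': 42, 'z': 49}
After line 3 (total = 10 + 42 + 49 = 101): d = {'x': 10, 'y': 42, 'z': 49, 'total': 101}

{'x': 10, 'y': 42, 'z': 49, 'total': 101}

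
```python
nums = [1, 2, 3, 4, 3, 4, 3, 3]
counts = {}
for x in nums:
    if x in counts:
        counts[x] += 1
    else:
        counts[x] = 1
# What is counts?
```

Initial: counts = {}, nums = [1, 2, 3, 4, 3, 4, 3, 3]
See 1: counts = {1: 1}
See 2: counts = {1: 1, 2: 1}
See 3: counts = {1: 1, 2: 1, 3: 1}
See 4: counts = {1: 1, 2: 1, 3: 1, 4: 1}
See 3: counts = {1: 1, 2: 1, 3: 2, 4: 1}
See 4: counts = {1: 1, 2: 1, 3: 2, 4: 2}
See 3: counts = {1: 1, 2: 1, 3: 3, 4: 2}
See 3: counts = {1: 1, 2: 1, 3: 4, 4: 2}

{1: 1, 2: 1, 3: 4, 4: 2}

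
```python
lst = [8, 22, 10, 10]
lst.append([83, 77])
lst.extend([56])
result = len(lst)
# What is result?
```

After line 1: lst = [8, 22, 10, 10]
After line 2 (append adds [83, 77] as single element): lst = [8, 22, 10, 10, [83, 77]]
After line 3 (extend unpacks [56], adds 56): lst = [8, 22, 10, 10, [83, 77], 56]
After line 4: result = len(lst) = 6

6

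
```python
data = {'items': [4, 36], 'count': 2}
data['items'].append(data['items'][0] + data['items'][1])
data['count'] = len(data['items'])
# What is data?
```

After line 1: data = {'items': [4, 36], 'count': 2}
After line 2 (append 4 + 36 = 40): data = {'items': [4, 36, 40], 'count': 2}
After line 3 (count = len(items) = 3): data = {'items': [4, 36, 40], 'count': 3}

{'items': [4, 36, 40], 'count': 3}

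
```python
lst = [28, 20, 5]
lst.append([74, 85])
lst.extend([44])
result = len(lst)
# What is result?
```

After line 1: lst = [28, 20, 5]
After line 2 (append adds [74, 85] as single element): lst = [28, 20, 5, [74, 85]]
After line 3 (extend unpacks [44], adds 44): lst = [28, 20, 5, [74, 85], 44]
After line 4: result = len(lst) = 5

5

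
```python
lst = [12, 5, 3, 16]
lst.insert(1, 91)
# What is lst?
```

[12, 91, 5, 3, 16]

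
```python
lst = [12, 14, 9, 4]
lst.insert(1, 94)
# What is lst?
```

[12, 94, 14, 9, 4]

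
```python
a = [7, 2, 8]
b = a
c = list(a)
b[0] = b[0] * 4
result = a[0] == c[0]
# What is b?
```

After line 1: a = [7, 2, 8]
After line 2 (b = a, alias): a = [7, 2, 8], b = [7, 2, 8]
After line 3 (c = list(a) is a copy, new object): c = [7, 2, 8]
After line 4 (b[0] = 7 * 4 = 28; mutates shared a/b): a = b = [28, 2, 8], c = [7, 2, 8]
After line 5 (a[0] = 28, c[0] = 7; result = False)

[28, 2, 8]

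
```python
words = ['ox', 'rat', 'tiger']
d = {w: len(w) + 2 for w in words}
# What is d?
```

{'ox': 4, 'rat': 5, 'tiger': 7}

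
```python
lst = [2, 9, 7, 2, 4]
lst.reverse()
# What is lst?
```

[4, 2, 7, 9, 2]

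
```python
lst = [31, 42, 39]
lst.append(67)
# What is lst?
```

[31, 42, 39, 67]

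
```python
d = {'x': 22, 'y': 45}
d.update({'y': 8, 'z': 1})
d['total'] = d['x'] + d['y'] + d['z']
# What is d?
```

After line 1: d = {'x': 22, 'y': 45}
After line 2 (y overwritten, z added): d = {'x': 22, 'y': 8, 'z': 1}
After line 3 (total = 22 + 8 + 1 = 31): d = {'x': 22, 'y': 8, 'z': 1, 'total': 31}

{'x': 22, 'y': 8, 'z': 1, 'total': 31}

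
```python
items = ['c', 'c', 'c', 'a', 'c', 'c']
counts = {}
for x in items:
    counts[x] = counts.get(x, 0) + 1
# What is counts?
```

Initial: counts = {}, items = ['c', 'c', 'c', 'a', 'c', 'c']
See 'c': counts = {'c': 1}
See 'c': counts = {'c': 2}
See 'c': counts = {'c': 3}
See 'a': counts = {'c': 3, 'a': 1}
See 'c': counts = {'c': 4, 'a': 1}
See 'c': counts = {'c': 5, 'a': 1}

{'c': 5, 'a': 1}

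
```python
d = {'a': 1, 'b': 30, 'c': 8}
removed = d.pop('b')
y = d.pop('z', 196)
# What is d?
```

After line 1: d = {'a': 1, 'b': 30, 'c': 8}
After line 2 (pop 'b' returns 30): d = {'a': 1, 'c': 8}, removed = 30
After line 3 (pop 'z' missing, returns default 196): d = {'a': 1, 'c': 8}, y = 196

{'a': 1, 'c': 8}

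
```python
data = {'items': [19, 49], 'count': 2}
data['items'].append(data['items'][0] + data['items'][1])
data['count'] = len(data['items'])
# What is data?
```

After line 1: data = {'items': [19, 49], 'count': 2}
After line 2 (append 19 + 49 = 68): data = {'items': [19, 49, 68], 'count': 2}
After line 3 (count = len(items) = 3): data = {'items': [19, 49, 68], 'count': 3}

{'items': [19, 49, 68], 'count': 3}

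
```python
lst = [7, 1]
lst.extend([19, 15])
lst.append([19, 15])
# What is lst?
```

After line 1: lst = [7, 1]
After line 2 (extend unpacks [19, 15]): lst = [7, 1, 19, 15]
After line 3 (append adds [19, 15] as single element): lst = [7, 1, 19, 15, [19, 15]]

[7, 1, 19, 15, [19, 15]]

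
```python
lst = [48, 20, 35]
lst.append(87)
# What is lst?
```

[48, 20, 35, 87]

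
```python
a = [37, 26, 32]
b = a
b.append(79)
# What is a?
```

After line 1: a = [37, 26, 32]
After line 2 (b = a is an alias, same object): a = [37, 26, 32], b = [37, 26, 32]
After line 3 (b.append mutates the shared list): a = [37, 26, 32, 79], b = [37, 26, 32, 79]

[37, 26, 32, 79]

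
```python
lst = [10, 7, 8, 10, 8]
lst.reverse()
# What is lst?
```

[8, 10, 8, 7, 10]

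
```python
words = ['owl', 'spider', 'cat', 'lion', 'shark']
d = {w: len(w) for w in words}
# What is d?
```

{'owl': 3, 'spider': 6, 'cat': 3, 'lion': 4, 'shark': 5}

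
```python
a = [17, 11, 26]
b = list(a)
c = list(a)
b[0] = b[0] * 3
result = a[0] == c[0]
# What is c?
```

After line 1: a = [17, 11, 26]
After line 2 (b = list(a), copy): a = [17, 11, 26], b = [17, 11, 26]
After line 3 (c = list(a) is a copy, new object): c = [17, 11, 26]
After line 4 (b[0] = 17 * 3 = 51; only b mutates (copy)): a = [17, 11, 26], b = [51, 11, 26], c = [17, 11, 26]
After line 5 (a[0] = 17, c[0] = 17; result = True)

[17, 11, 26]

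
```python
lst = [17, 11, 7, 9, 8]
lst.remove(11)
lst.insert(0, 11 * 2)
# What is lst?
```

After line 1: lst = [17, 11, 7, 9, 8]
After line 2 (remove first 11): lst = [17, 7, 9, 8]
After line 3 (insert 22 at index 0): lst = [22, 17, 7, 9, 8]

[22, 17, 7, 9, 8]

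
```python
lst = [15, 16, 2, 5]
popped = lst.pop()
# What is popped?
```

5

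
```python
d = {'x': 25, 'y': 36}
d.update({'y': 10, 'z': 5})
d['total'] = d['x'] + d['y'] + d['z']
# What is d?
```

After line 1: d = {'x': 25, 'y': 36}
After line 2 (y overwritten, z added): d = {'x': 25, 'y': 10, 'z': 5}
After line 3 (total = 25 + 10 + 5 = 40): d = {'x': 25, 'y': 10, 'z': 5, 'total': 40}

{'x': 25, 'y': 10, 'z': 5, 'total': 40}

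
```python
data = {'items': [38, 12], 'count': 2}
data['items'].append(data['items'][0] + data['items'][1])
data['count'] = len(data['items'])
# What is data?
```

After line 1: data = {'items': [38, 12], 'count': 2}
After line 2 (append 38 + 12 = 50): data = {'items': [38, 12, 50], 'count': 2}
After line 3 (count = len(items) = 3): data = {'items': [38, 12, 50], 'count': 3}

{'items': [38, 12, 50], 'count': 3}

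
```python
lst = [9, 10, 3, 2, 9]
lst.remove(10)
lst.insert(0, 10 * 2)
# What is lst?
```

After line 1: lst = [9, 10, 3, 2, 9]
After line 2 (remove first 10): lst = [9, 3, 2, 9]
After line 3 (insert 20 at index 0): lst = [20, 9, 3, 2, 9]

[20, 9, 3, 2, 9]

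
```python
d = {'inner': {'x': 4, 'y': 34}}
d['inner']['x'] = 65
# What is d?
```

After line 1: d = {'inner': {'x': 4, 'y': 34}}
After line 2 (inner x overwritten): d = {'inner': {'x': 65, 'y': 34}}

{'inner': {'x': 65, 'y': 34}}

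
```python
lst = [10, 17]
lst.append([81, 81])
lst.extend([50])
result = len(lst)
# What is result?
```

After line 1: lst = [10, 17]
After line 2 (append adds [81, 81] as single element): lst = [10, 17, [81, 81]]
After line 3 (extend unpacks [50], adds 50): lst = [10, 17, [81, 81], 50]
After line 4: result = len(lst) = 4

4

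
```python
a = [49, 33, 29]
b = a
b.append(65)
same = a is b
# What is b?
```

After line 1: a = [49, 33, 29]
After line 2 (b = a is an alias, same object): a = [49, 33, 29], b = [49, 33, 29]
After line 3 (b.append mutates the shared list): a = [49, 33, 29, 65], b = [49, 33, 29, 65]
After line 4 (same = a is b; same object -> True): same = True

[49, 33, 29, 65]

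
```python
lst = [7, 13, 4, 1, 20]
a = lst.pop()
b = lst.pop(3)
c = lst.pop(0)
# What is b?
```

After line 1: lst = [7, 13, 4, 1, 20]
After line 2 (pop() -> a = 20): lst = [7, 13, 4, 1]
After line 3 (pop(3) -> b = 1): lst = [7, 13, 4]
After line 4 (pop(0) -> c = 7): lst = [13, 4]

1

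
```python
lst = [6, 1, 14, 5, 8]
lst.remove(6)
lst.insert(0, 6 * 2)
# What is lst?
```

After line 1: lst = [6, 1, 14, 5, 8]
After line 2 (remove first 6): lst = [1, 14, 5, 8]
After line 3 (insert 12 at index 0): lst = [12, 1, 14, 5, 8]

[12, 1, 14, 5, 8]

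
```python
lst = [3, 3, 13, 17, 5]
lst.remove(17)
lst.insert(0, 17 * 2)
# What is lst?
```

After line 1: lst = [3, 3, 13, 17, 5]
After line 2 (remove first 17): lst = [3, 3, 13, 5]
After line 3 (insert 34 at index 0): lst = [34, 3, 3, 13, 5]

[34, 3, 3, 13, 5]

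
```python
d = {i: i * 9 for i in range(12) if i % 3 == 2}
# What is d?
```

{2: 18, 5: 45, 8: 72, 11: 99}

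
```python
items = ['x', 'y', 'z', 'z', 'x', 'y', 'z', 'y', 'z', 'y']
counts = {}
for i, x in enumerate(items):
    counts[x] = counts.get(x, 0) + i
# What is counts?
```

Initial: counts = {}, items = ['x', 'y', 'z', 'z', 'x', 'y', 'z', 'y', 'z', 'y']
i=0, x='x': counts = {'x': 0}
i=1, x='y': counts = {'x': 0, 'y': 1}
i=2, x='z': counts = {'x': 0, 'y': 1, 'z': 2}
i=3, x='z': counts = {'x': 0, 'y': 1, 'z': 5}
i=4, x='x': counts = {'x': 4, 'y': 1, 'z': 5}
i=5, x='y': counts = {'x': 4, 'y': 6, 'z': 5}
i=6, x='z': counts = {'x': 4, 'y': 6, 'z': 11}
i=7, x='y': counts = {'x': 4, 'y': 13, 'z': 11}
i=8, x='z': counts = {'x': 4, 'y': 13, 'z': 19}
i=9, x='y': counts = {'x': 4, 'y': 22, 'z': 19}

{'x': 4, 'y': 22, 'z': 19}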